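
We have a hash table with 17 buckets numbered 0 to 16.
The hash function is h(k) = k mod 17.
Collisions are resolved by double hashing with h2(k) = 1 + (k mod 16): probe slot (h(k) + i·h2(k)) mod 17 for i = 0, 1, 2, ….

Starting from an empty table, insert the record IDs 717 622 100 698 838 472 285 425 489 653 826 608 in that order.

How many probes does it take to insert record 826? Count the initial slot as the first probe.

717 hashes to 3; slot 3 is free → place at 3.
622 hashes to 10; slot 10 is free → place at 10.
100 hashes to 15; slot 15 is free → place at 15.
698 hashes to 1; slot 1 is free → place at 1.
838 hashes to 5; slot 5 is free → place at 5.
472 hashes to 13; slot 13 is free → place at 13.
285 hashes to 13, h2=14; 13,10 taken → place at 7.
425 hashes to 0; slot 0 is free → place at 0.
489 hashes to 13, h2=10; 13 taken → place at 6.
653 hashes to 7, h2=14; 7 taken → place at 4.
826 hashes to 10, h2=11; 10,4,15 taken → place at 9.
608 hashes to 13, h2=1; 13 taken → place at 14.
Table: [425, 698, -, 717, 653, 838, 489, 285, -, 826, 622, -, -, 472, 608, 100, -]

4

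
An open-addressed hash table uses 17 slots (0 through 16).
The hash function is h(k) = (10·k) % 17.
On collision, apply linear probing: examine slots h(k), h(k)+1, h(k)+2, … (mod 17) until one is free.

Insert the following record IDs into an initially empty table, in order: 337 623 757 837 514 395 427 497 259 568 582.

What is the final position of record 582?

337: h=4 => slot 4
623: h=8 => slot 8
757: h=5 => slot 5
837: h=6 => slot 6
514: h=6, probe 6,7 => slot 7
395: h=6, probe 6,7,8,9 => slot 9
427: h=3 => slot 3
497: h=6, probe 6,7,8,9,10 => slot 10
259: h=6, probe 6,7,8,9,10,11 => slot 11
568: h=2 => slot 2
582: h=6, probe 6,7,8,9,10,11,12 => slot 12
Table: [_, _, 568, 427, 337, 757, 837, 514, 623, 395, 497, 259, 582, _, _, _, _]

12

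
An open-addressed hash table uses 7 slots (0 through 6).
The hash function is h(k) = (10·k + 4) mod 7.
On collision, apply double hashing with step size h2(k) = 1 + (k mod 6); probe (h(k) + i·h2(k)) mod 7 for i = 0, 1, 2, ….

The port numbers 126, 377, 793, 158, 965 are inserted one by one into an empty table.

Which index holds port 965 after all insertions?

0

Insert 126: h=4, slot 4 empty → index 4.
Insert 377: h=1, slot 1 empty → index 1.
Insert 793: h=3, slot 3 empty → index 3.
Insert 158: h=2, slot 2 empty → index 2.
Insert 965: h=1, h2=6, slot 1 occupied → index 0.
Table: [965, 377, 158, 793, 126, ∅, ∅]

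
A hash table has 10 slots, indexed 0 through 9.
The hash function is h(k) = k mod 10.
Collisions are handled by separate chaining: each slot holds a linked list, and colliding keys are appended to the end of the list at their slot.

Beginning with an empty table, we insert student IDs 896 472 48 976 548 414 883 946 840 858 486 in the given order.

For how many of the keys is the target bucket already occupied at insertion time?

Insert 896: h=6, bucket 6 empty → new chain.
Insert 472: h=2, bucket 2 empty → new chain.
Insert 48: h=8, bucket 8 empty → new chain.
Insert 976: h=6, bucket 6 nonempty → append to chain.
Insert 548: h=8, bucket 8 nonempty → append to chain.
Insert 414: h=4, bucket 4 empty → new chain.
Insert 883: h=3, bucket 3 empty → new chain.
Insert 946: h=6, bucket 6 nonempty → append to chain.
Insert 840: h=0, bucket 0 empty → new chain.
Insert 858: h=8, bucket 8 nonempty → append to chain.
Insert 486: h=6, bucket 6 nonempty → append to chain.
Final buckets:
0: 840
1: —
2: 472
3: 883
4: 414
5: —
6: 896 -> 976 -> 946 -> 486
7: —
8: 48 -> 548 -> 858
9: —

5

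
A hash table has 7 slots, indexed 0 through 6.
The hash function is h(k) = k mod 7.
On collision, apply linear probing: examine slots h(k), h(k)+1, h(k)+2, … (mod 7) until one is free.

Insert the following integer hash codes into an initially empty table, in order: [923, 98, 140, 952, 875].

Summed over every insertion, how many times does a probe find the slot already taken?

923: h=6 => slot 6
98: h=0 => slot 0
140: h=0, probe 0,1 => slot 1
952: h=0, probe 0,1,2 => slot 2
875: h=0, probe 0,1,2,3 => slot 3
Table: [98, 140, 952, 875, -, -, 923]

6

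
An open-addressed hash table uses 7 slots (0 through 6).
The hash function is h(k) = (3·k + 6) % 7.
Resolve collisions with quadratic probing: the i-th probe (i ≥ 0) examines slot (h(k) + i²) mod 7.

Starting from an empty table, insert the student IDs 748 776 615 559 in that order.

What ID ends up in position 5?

748: h=3 => slot 3
776: h=3, probe 3,4 => slot 4
615: h=3, probe 3,4,0 => slot 0
559: h=3, probe 3,4,0,5 => slot 5
Table: [615, _, _, 748, 776, 559, _]

559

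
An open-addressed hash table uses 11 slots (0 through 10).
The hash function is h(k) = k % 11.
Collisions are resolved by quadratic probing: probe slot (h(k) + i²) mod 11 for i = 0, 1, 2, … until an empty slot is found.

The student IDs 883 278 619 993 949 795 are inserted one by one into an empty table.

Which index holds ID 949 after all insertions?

8

883 hashes to 3; slot 3 is free -> place at 3.
278 hashes to 3; 3 taken -> place at 4.
619 hashes to 3; 3,4 taken -> place at 7.
993 hashes to 3; 3,4,7 taken -> place at 1.
949 hashes to 3; 3,4,7,1 taken -> place at 8.
795 hashes to 3; 3,4,7,1,8 taken -> place at 6.
Table: [_, 993, _, 883, 278, _, 795, 619, 949, _, _]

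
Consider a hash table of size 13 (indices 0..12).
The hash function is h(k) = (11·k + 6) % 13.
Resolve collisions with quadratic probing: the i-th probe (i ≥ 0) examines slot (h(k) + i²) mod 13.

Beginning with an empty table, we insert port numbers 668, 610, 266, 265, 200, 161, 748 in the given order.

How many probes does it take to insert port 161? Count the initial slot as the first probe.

4

668 hashes to 9; slot 9 is free → place at 9.
610 hashes to 8; slot 8 is free → place at 8.
266 hashes to 7; slot 7 is free → place at 7.
265 hashes to 9; 9 taken → place at 10.
200 hashes to 9; 9,10 taken → place at 0.
161 hashes to 9; 9,10,0 taken → place at 5.
748 hashes to 5; 5 taken → place at 6.
Table: [200, —, —, —, —, 161, 748, 266, 610, 668, 265, —, —]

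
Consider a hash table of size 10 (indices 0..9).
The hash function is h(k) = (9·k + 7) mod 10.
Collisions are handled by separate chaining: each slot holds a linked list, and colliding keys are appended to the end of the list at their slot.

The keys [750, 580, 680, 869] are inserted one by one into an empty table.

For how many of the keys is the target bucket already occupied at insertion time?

2

750 -> bucket 7
580 -> bucket 7 (collision)
680 -> bucket 7 (collision)
869 -> bucket 8
Final buckets:
0: -
1: -
2: -
3: -
4: -
5: -
6: -
7: 750 -> 580 -> 680
8: 869
9: -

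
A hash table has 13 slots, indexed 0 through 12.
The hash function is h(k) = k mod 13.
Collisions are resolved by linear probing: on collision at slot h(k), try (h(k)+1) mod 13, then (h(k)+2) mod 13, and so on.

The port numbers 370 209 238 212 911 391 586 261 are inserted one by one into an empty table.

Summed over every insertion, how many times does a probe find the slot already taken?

17

370: h=6 -> slot 6
209: h=1 -> slot 1
238: h=4 -> slot 4
212: h=4, probe 4,5 -> slot 5
911: h=1, probe 1,2 -> slot 2
391: h=1, probe 1,2,3 -> slot 3
586: h=1, probe 1,2,3,4,5,6,7 -> slot 7
261: h=1, probe 1,2,3,4,5,6,7,8 -> slot 8
Table: [—, 209, 911, 391, 238, 212, 370, 586, 261, —, —, —, —]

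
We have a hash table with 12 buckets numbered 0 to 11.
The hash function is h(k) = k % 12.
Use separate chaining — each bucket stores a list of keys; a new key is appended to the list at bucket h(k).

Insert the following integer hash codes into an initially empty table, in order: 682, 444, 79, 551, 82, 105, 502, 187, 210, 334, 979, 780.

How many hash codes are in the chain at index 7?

3

Insert 682: h=10, bucket 10 empty -> new chain.
Insert 444: h=0, bucket 0 empty -> new chain.
Insert 79: h=7, bucket 7 empty -> new chain.
Insert 551: h=11, bucket 11 empty -> new chain.
Insert 82: h=10, bucket 10 nonempty -> append to chain.
Insert 105: h=9, bucket 9 empty -> new chain.
Insert 502: h=10, bucket 10 nonempty -> append to chain.
Insert 187: h=7, bucket 7 nonempty -> append to chain.
Insert 210: h=6, bucket 6 empty -> new chain.
Insert 334: h=10, bucket 10 nonempty -> append to chain.
Insert 979: h=7, bucket 7 nonempty -> append to chain.
Insert 780: h=0, bucket 0 nonempty -> append to chain.
Final buckets:
0: 444 -> 780
1: ∅
2: ∅
3: ∅
4: ∅
5: ∅
6: 210
7: 79 -> 187 -> 979
8: ∅
9: 105
10: 682 -> 82 -> 502 -> 334
11: 551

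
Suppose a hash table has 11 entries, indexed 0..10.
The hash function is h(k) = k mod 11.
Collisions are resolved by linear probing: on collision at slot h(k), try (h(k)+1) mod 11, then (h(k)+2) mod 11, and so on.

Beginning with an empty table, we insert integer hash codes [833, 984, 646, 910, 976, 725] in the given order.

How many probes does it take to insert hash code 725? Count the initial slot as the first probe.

833: h=8 -> slot 8
984: h=5 -> slot 5
646: h=8, probe 8,9 -> slot 9
910: h=8, probe 8,9,10 -> slot 10
976: h=8, probe 8,9,10,0 -> slot 0
725: h=10, probe 10,0,1 -> slot 1
Table: [976, 725, _, _, _, 984, _, _, 833, 646, 910]

3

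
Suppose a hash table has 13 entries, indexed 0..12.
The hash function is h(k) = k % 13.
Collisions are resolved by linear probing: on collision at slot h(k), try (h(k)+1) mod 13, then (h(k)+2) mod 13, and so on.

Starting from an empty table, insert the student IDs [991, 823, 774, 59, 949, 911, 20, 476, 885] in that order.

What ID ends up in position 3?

991

Insert 991: h=3, slot 3 empty => index 3.
Insert 823: h=4, slot 4 empty => index 4.
Insert 774: h=7, slot 7 empty => index 7.
Insert 59: h=7, slot 7 occupied => index 8.
Insert 949: h=0, slot 0 empty => index 0.
Insert 911: h=1, slot 1 empty => index 1.
Insert 20: h=7, slots 7,8 occupied => index 9.
Insert 476: h=8, slots 8,9 occupied => index 10.
Insert 885: h=1, slot 1 occupied => index 2.
Table: [949, 911, 885, 991, 823, _, _, 774, 59, 20, 476, _, _]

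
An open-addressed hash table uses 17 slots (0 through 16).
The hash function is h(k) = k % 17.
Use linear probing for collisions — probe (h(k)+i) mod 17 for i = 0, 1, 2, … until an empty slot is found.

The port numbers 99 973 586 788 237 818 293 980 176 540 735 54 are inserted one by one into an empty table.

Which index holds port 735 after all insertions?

9

99: h=14 => slot 14
973: h=4 => slot 4
586: h=8 => slot 8
788: h=6 => slot 6
237: h=16 => slot 16
818: h=2 => slot 2
293: h=4, probe 4,5 => slot 5
980: h=11 => slot 11
176: h=6, probe 6,7 => slot 7
540: h=13 => slot 13
735: h=4, probe 4,5,6,7,8,9 => slot 9
54: h=3 => slot 3
Table: [., ., 818, 54, 973, 293, 788, 176, 586, 735, ., 980, ., 540, 99, ., 237]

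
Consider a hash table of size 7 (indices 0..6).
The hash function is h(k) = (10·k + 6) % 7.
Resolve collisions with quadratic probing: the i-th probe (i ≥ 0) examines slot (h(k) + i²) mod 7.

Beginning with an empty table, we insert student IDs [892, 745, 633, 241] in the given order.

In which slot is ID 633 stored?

892 hashes to 1; slot 1 is free -> place at 1.
745 hashes to 1; 1 taken -> place at 2.
633 hashes to 1; 1,2 taken -> place at 5.
241 hashes to 1; 1,2,5 taken -> place at 3.
Table: [., 892, 745, 241, ., 633, .]

5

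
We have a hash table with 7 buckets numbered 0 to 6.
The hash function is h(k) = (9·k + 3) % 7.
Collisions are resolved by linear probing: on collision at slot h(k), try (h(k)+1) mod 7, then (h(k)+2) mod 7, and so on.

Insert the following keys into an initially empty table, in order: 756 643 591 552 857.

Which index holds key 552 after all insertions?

756 hashes to 3; slot 3 is free -> place at 3.
643 hashes to 1; slot 1 is free -> place at 1.
591 hashes to 2; slot 2 is free -> place at 2.
552 hashes to 1; 1,2,3 taken -> place at 4.
857 hashes to 2; 2,3,4 taken -> place at 5.
Table: [∅, 643, 591, 756, 552, 857, ∅]

4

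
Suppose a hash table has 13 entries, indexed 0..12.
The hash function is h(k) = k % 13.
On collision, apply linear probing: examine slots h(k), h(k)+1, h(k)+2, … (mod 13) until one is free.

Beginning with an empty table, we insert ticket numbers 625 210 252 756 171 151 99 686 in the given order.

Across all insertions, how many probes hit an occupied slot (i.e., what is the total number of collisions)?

625 hashes to 1; slot 1 is free => place at 1.
210 hashes to 2; slot 2 is free => place at 2.
252 hashes to 5; slot 5 is free => place at 5.
756 hashes to 2; 2 taken => place at 3.
171 hashes to 2; 2,3 taken => place at 4.
151 hashes to 8; slot 8 is free => place at 8.
99 hashes to 8; 8 taken => place at 9.
686 hashes to 10; slot 10 is free => place at 10.
Table: [∅, 625, 210, 756, 171, 252, ∅, ∅, 151, 99, 686, ∅, ∅]

4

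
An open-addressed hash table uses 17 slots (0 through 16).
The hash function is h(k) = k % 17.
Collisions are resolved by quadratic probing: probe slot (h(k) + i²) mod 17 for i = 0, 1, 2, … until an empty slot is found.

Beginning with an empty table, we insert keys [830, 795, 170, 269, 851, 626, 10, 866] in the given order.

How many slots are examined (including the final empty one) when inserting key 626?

830 hashes to 14; slot 14 is free → place at 14.
795 hashes to 13; slot 13 is free → place at 13.
170 hashes to 0; slot 0 is free → place at 0.
269 hashes to 14; 14 taken → place at 15.
851 hashes to 1; slot 1 is free → place at 1.
626 hashes to 14; 14,15,1 taken → place at 6.
10 hashes to 10; slot 10 is free → place at 10.
866 hashes to 16; slot 16 is free → place at 16.
Table: [170, 851, —, —, —, —, 626, —, —, —, 10, —, —, 795, 830, 269, 866]

4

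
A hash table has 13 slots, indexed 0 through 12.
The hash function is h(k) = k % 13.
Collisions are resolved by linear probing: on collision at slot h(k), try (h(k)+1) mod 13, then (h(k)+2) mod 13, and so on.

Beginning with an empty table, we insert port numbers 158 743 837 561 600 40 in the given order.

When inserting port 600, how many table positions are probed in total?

Insert 158: h=2, slot 2 empty → index 2.
Insert 743: h=2, slot 2 occupied → index 3.
Insert 837: h=5, slot 5 empty → index 5.
Insert 561: h=2, slots 2,3 occupied → index 4.
Insert 600: h=2, slots 2,3,4,5 occupied → index 6.
Insert 40: h=1, slot 1 empty → index 1.
Table: [-, 40, 158, 743, 561, 837, 600, -, -, -, -, -, -]

5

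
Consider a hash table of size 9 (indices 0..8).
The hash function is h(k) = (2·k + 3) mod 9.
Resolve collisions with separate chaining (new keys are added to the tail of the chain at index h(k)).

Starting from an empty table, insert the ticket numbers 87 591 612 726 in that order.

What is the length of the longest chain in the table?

87 → bucket 6
591 → bucket 6 (collision)
612 → bucket 3
726 → bucket 6 (collision)
Final buckets:
0: _
1: _
2: _
3: 612
4: _
5: _
6: 87 -> 591 -> 726
7: _
8: _

3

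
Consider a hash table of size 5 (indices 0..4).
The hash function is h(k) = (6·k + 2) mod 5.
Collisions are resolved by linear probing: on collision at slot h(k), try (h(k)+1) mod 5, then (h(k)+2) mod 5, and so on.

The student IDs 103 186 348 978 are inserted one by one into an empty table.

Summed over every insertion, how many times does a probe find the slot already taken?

3

103: h=0 → slot 0
186: h=3 → slot 3
348: h=0, probe 0,1 → slot 1
978: h=0, probe 0,1,2 → slot 2
Table: [103, 348, 978, 186, _]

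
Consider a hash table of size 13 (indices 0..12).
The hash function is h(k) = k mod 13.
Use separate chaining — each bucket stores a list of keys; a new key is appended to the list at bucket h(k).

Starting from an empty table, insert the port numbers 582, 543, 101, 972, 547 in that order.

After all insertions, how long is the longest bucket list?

4

582 → bucket 10
543 → bucket 10 (collision)
101 → bucket 10 (collision)
972 → bucket 10 (collision)
547 → bucket 1
Final buckets:
0: —
1: 547
2: —
3: —
4: —
5: —
6: —
7: —
8: —
9: —
10: 582 -> 543 -> 101 -> 972
11: —
12: —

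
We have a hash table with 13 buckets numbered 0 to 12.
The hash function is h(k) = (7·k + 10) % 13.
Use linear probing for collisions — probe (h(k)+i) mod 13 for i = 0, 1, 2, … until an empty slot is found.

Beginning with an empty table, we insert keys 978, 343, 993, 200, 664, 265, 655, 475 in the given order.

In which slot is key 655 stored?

10

978: h=5 -> slot 5
343: h=6 -> slot 6
993: h=6, probe 6,7 -> slot 7
200: h=6, probe 6,7,8 -> slot 8
664: h=4 -> slot 4
265: h=6, probe 6,7,8,9 -> slot 9
655: h=6, probe 6,7,8,9,10 -> slot 10
475: h=7, probe 7,8,9,10,11 -> slot 11
Table: [_, _, _, _, 664, 978, 343, 993, 200, 265, 655, 475, _]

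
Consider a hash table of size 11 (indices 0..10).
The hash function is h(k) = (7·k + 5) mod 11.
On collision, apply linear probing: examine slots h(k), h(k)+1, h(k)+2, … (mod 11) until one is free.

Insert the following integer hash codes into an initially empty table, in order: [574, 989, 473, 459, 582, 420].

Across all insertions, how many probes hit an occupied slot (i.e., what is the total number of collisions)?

574: h=8 -> slot 8
989: h=9 -> slot 9
473: h=5 -> slot 5
459: h=6 -> slot 6
582: h=9, probe 9,10 -> slot 10
420: h=8, probe 8,9,10,0 -> slot 0
Table: [420, _, _, _, _, 473, 459, _, 574, 989, 582]

4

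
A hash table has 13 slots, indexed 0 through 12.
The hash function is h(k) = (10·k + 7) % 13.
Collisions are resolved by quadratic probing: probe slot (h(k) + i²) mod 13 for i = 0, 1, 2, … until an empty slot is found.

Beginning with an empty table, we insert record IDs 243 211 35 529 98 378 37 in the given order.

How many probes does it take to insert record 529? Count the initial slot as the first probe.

3

Insert 243: h=6, slot 6 empty → index 6.
Insert 211: h=11, slot 11 empty → index 11.
Insert 35: h=6, slot 6 occupied → index 7.
Insert 529: h=6, slots 6,7 occupied → index 10.
Insert 98: h=12, slot 12 empty → index 12.
Insert 378: h=4, slot 4 empty → index 4.
Insert 37: h=0, slot 0 empty → index 0.
Table: [37, —, —, —, 378, —, 243, 35, —, —, 529, 211, 98]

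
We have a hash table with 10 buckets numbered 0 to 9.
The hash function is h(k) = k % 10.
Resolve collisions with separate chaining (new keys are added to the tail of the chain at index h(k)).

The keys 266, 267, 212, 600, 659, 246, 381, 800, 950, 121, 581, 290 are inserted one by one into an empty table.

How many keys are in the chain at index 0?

4

Insert 266: h=6, bucket 6 empty → new chain.
Insert 267: h=7, bucket 7 empty → new chain.
Insert 212: h=2, bucket 2 empty → new chain.
Insert 600: h=0, bucket 0 empty → new chain.
Insert 659: h=9, bucket 9 empty → new chain.
Insert 246: h=6, bucket 6 nonempty → append to chain.
Insert 381: h=1, bucket 1 empty → new chain.
Insert 800: h=0, bucket 0 nonempty → append to chain.
Insert 950: h=0, bucket 0 nonempty → append to chain.
Insert 121: h=1, bucket 1 nonempty → append to chain.
Insert 581: h=1, bucket 1 nonempty → append to chain.
Insert 290: h=0, bucket 0 nonempty → append to chain.
Final buckets:
0: 600 -> 800 -> 950 -> 290
1: 381 -> 121 -> 581
2: 212
3: -
4: -
5: -
6: 266 -> 246
7: 267
8: -
9: 659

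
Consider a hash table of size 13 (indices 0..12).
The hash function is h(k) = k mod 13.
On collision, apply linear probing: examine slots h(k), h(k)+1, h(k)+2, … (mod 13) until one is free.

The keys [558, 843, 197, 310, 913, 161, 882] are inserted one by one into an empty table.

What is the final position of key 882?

Insert 558: h=12, slot 12 empty -> index 12.
Insert 843: h=11, slot 11 empty -> index 11.
Insert 197: h=2, slot 2 empty -> index 2.
Insert 310: h=11, slots 11,12 occupied -> index 0.
Insert 913: h=3, slot 3 empty -> index 3.
Insert 161: h=5, slot 5 empty -> index 5.
Insert 882: h=11, slots 11,12,0 occupied -> index 1.
Table: [310, 882, 197, 913, -, 161, -, -, -, -, -, 843, 558]

1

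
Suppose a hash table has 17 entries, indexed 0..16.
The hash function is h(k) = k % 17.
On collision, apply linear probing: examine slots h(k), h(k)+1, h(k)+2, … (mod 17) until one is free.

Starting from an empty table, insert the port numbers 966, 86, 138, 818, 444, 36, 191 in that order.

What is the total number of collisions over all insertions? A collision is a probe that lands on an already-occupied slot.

966: h=14 → slot 14
86: h=1 → slot 1
138: h=2 → slot 2
818: h=2, probe 2,3 → slot 3
444: h=2, probe 2,3,4 → slot 4
36: h=2, probe 2,3,4,5 → slot 5
191: h=4, probe 4,5,6 → slot 6
Table: [-, 86, 138, 818, 444, 36, 191, -, -, -, -, -, -, -, 966, -, -]

8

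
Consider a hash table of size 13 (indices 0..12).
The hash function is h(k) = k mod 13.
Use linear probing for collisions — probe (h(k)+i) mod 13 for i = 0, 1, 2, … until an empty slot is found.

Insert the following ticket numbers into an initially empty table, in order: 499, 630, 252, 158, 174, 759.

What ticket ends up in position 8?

Insert 499: h=5, slot 5 empty → index 5.
Insert 630: h=6, slot 6 empty → index 6.
Insert 252: h=5, slots 5,6 occupied → index 7.
Insert 158: h=2, slot 2 empty → index 2.
Insert 174: h=5, slots 5,6,7 occupied → index 8.
Insert 759: h=5, slots 5,6,7,8 occupied → index 9.
Table: [_, _, 158, _, _, 499, 630, 252, 174, 759, _, _, _]

174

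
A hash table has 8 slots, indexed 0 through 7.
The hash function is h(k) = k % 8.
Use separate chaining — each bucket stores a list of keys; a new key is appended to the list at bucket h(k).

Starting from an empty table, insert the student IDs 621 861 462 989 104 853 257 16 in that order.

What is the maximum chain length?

621 → bucket 5
861 → bucket 5 (collision)
462 → bucket 6
989 → bucket 5 (collision)
104 → bucket 0
853 → bucket 5 (collision)
257 → bucket 1
16 → bucket 0 (collision)
Final buckets:
0: 104 -> 16
1: 257
2: -
3: -
4: -
5: 621 -> 861 -> 989 -> 853
6: 462
7: -

4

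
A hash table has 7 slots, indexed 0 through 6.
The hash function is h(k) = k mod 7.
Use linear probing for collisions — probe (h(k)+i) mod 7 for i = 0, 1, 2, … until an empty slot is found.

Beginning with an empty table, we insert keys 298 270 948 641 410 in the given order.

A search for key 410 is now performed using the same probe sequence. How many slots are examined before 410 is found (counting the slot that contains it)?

298: h=4 => slot 4
270: h=4, probe 4,5 => slot 5
948: h=3 => slot 3
641: h=4, probe 4,5,6 => slot 6
410: h=4, probe 4,5,6,0 => slot 0
Table: [410, ∅, ∅, 948, 298, 270, 641]
Lookup 410: h=4, probe 4,5,6,0 → found at 0.

4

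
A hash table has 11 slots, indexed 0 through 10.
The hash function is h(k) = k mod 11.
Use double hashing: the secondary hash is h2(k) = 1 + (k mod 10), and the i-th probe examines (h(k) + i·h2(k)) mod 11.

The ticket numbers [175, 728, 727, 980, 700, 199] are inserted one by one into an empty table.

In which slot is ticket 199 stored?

0

Insert 175: h=10, slot 10 empty => index 10.
Insert 728: h=2, slot 2 empty => index 2.
Insert 727: h=1, slot 1 empty => index 1.
Insert 980: h=1, h2=1, slots 1,2 occupied => index 3.
Insert 700: h=7, slot 7 empty => index 7.
Insert 199: h=1, h2=10, slot 1 occupied => index 0.
Table: [199, 727, 728, 980, —, —, —, 700, —, —, 175]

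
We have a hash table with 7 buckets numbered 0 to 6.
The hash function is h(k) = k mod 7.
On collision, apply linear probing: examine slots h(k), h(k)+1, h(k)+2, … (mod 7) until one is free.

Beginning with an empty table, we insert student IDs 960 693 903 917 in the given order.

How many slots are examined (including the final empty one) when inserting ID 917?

960: h=1 -> slot 1
693: h=0 -> slot 0
903: h=0, probe 0,1,2 -> slot 2
917: h=0, probe 0,1,2,3 -> slot 3
Table: [693, 960, 903, 917, _, _, _]

4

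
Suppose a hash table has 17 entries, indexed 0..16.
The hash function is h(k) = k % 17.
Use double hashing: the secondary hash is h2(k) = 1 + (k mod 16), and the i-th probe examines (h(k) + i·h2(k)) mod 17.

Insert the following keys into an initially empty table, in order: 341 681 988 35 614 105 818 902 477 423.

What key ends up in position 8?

341: h=1 => slot 1
681: h=1, h2=10, probe 1,11 => slot 11
988: h=2 => slot 2
35: h=1, h2=4, probe 1,5 => slot 5
614: h=2, h2=7, probe 2,9 => slot 9
105: h=3 => slot 3
818: h=2, h2=3, probe 2,5,8 => slot 8
902: h=1, h2=7, probe 1,8,15 => slot 15
477: h=1, h2=14, probe 1,15,12 => slot 12
423: h=15, h2=8, probe 15,6 => slot 6
Table: [_, 341, 988, 105, _, 35, 423, _, 818, 614, _, 681, 477, _, _, 902, _]

818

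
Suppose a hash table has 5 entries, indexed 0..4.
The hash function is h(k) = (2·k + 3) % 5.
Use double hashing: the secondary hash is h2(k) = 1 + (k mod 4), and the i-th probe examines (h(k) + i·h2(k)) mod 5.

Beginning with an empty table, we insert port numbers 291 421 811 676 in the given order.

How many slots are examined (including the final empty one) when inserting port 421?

2

Insert 291: h=0, slot 0 empty -> index 0.
Insert 421: h=0, h2=2, slot 0 occupied -> index 2.
Insert 811: h=0, h2=4, slot 0 occupied -> index 4.
Insert 676: h=0, h2=1, slot 0 occupied -> index 1.
Table: [291, 676, 421, ., 811]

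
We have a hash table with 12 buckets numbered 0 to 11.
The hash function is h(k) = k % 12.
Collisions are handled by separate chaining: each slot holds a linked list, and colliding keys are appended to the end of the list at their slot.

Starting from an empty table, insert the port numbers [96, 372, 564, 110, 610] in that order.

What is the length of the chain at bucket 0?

3

Insert 96: h=0, bucket 0 empty → new chain.
Insert 372: h=0, bucket 0 nonempty → append to chain.
Insert 564: h=0, bucket 0 nonempty → append to chain.
Insert 110: h=2, bucket 2 empty → new chain.
Insert 610: h=10, bucket 10 empty → new chain.
Final buckets:
0: 96 -> 372 -> 564
1: —
2: 110
3: —
4: —
5: —
6: —
7: —
8: —
9: —
10: 610
11: —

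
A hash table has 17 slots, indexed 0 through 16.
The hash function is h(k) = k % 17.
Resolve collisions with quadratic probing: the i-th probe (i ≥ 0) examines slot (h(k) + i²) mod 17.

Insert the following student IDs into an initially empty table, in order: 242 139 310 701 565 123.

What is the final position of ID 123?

12

242: h=4 → slot 4
139: h=3 → slot 3
310: h=4, probe 4,5 → slot 5
701: h=4, probe 4,5,8 → slot 8
565: h=4, probe 4,5,8,13 → slot 13
123: h=4, probe 4,5,8,13,3,12 → slot 12
Table: [., ., ., 139, 242, 310, ., ., 701, ., ., ., 123, 565, ., ., .]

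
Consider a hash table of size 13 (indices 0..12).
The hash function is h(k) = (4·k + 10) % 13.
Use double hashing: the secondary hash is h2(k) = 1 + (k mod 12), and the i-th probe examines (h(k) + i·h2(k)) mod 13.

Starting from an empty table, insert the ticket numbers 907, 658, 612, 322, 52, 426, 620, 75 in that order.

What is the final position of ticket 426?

907 hashes to 11; slot 11 is free -> place at 11.
658 hashes to 3; slot 3 is free -> place at 3.
612 hashes to 1; slot 1 is free -> place at 1.
322 hashes to 11, h2=11; 11 taken -> place at 9.
52 hashes to 10; slot 10 is free -> place at 10.
426 hashes to 11, h2=7; 11 taken -> place at 5.
620 hashes to 7; slot 7 is free -> place at 7.
75 hashes to 11, h2=4; 11 taken -> place at 2.
Table: [_, 612, 75, 658, _, 426, _, 620, _, 322, 52, 907, _]

5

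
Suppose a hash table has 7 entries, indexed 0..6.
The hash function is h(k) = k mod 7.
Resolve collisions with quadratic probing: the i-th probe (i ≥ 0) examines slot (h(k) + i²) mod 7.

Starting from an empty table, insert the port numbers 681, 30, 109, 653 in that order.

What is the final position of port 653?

681 hashes to 2; slot 2 is free -> place at 2.
30 hashes to 2; 2 taken -> place at 3.
109 hashes to 4; slot 4 is free -> place at 4.
653 hashes to 2; 2,3 taken -> place at 6.
Table: [-, -, 681, 30, 109, -, 653]

6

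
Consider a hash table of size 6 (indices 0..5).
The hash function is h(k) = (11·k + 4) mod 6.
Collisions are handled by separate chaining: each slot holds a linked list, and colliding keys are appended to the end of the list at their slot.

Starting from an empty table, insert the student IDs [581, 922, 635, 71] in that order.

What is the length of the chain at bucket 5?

3

581 -> bucket 5
922 -> bucket 0
635 -> bucket 5 (collision)
71 -> bucket 5 (collision)
Final buckets:
0: 922
1: -
2: -
3: -
4: -
5: 581 -> 635 -> 71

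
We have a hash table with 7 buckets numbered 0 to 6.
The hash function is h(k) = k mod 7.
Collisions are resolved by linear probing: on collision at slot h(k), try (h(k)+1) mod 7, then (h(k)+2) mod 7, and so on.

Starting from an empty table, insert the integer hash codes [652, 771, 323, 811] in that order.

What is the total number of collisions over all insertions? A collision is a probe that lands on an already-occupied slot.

652: h=1 => slot 1
771: h=1, probe 1,2 => slot 2
323: h=1, probe 1,2,3 => slot 3
811: h=6 => slot 6
Table: [∅, 652, 771, 323, ∅, ∅, 811]

3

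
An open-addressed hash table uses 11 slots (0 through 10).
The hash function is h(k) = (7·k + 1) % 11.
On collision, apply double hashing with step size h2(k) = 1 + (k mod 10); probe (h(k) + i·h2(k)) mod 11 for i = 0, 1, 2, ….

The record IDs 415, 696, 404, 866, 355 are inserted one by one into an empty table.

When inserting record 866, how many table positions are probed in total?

2

415 hashes to 2; slot 2 is free -> place at 2.
696 hashes to 0; slot 0 is free -> place at 0.
404 hashes to 2, h2=5; 2 taken -> place at 7.
866 hashes to 2, h2=7; 2 taken -> place at 9.
355 hashes to 0, h2=6; 0 taken -> place at 6.
Table: [696, -, 415, -, -, -, 355, 404, -, 866, -]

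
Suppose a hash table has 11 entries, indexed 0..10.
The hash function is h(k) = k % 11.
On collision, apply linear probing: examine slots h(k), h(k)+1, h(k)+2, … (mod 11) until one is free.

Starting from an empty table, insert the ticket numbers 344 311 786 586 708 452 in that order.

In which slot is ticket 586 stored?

Insert 344: h=3, slot 3 empty → index 3.
Insert 311: h=3, slot 3 occupied → index 4.
Insert 786: h=5, slot 5 empty → index 5.
Insert 586: h=3, slots 3,4,5 occupied → index 6.
Insert 708: h=4, slots 4,5,6 occupied → index 7.
Insert 452: h=1, slot 1 empty → index 1.
Table: [—, 452, —, 344, 311, 786, 586, 708, —, —, —]

6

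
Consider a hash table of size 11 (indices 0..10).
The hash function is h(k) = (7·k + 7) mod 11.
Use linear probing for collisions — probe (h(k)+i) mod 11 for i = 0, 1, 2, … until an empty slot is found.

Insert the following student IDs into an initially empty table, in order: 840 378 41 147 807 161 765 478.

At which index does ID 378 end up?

3

Insert 840: h=2, slot 2 empty -> index 2.
Insert 378: h=2, slot 2 occupied -> index 3.
Insert 41: h=8, slot 8 empty -> index 8.
Insert 147: h=2, slots 2,3 occupied -> index 4.
Insert 807: h=2, slots 2,3,4 occupied -> index 5.
Insert 161: h=1, slot 1 empty -> index 1.
Insert 765: h=5, slot 5 occupied -> index 6.
Insert 478: h=9, slot 9 empty -> index 9.
Table: [-, 161, 840, 378, 147, 807, 765, -, 41, 478, -]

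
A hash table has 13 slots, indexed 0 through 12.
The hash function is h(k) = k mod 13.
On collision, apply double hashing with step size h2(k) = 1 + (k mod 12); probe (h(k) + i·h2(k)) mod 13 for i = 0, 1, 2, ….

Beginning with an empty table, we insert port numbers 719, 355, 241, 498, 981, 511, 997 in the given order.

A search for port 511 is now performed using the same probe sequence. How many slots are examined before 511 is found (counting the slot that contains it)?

4

719 hashes to 4; slot 4 is free -> place at 4.
355 hashes to 4, h2=8; 4 taken -> place at 12.
241 hashes to 7; slot 7 is free -> place at 7.
498 hashes to 4, h2=7; 4 taken -> place at 11.
981 hashes to 6; slot 6 is free -> place at 6.
511 hashes to 4, h2=8; 4,12,7 taken -> place at 2.
997 hashes to 9; slot 9 is free -> place at 9.
Table: [∅, ∅, 511, ∅, 719, ∅, 981, 241, ∅, 997, ∅, 498, 355]
Lookup 511: h=4, h2=8, probe 4,12,7,2 → found at 2.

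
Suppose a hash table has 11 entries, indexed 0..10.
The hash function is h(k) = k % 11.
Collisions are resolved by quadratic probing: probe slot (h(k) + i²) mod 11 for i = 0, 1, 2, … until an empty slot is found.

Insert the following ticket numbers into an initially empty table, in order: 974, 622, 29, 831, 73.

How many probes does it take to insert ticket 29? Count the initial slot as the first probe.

Insert 974: h=6, slot 6 empty -> index 6.
Insert 622: h=6, slot 6 occupied -> index 7.
Insert 29: h=7, slot 7 occupied -> index 8.
Insert 831: h=6, slots 6,7 occupied -> index 10.
Insert 73: h=7, slots 7,8 occupied -> index 0.
Table: [73, —, —, —, —, —, 974, 622, 29, —, 831]

2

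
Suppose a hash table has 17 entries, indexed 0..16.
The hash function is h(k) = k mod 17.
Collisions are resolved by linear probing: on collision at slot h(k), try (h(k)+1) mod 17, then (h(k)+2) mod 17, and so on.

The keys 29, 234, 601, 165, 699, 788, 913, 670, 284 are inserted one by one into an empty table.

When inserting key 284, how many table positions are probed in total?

5

Insert 29: h=12, slot 12 empty → index 12.
Insert 234: h=13, slot 13 empty → index 13.
Insert 601: h=6, slot 6 empty → index 6.
Insert 165: h=12, slots 12,13 occupied → index 14.
Insert 699: h=2, slot 2 empty → index 2.
Insert 788: h=6, slot 6 occupied → index 7.
Insert 913: h=12, slots 12,13,14 occupied → index 15.
Insert 670: h=7, slot 7 occupied → index 8.
Insert 284: h=12, slots 12,13,14,15 occupied → index 16.
Table: [_, _, 699, _, _, _, 601, 788, 670, _, _, _, 29, 234, 165, 913, 284]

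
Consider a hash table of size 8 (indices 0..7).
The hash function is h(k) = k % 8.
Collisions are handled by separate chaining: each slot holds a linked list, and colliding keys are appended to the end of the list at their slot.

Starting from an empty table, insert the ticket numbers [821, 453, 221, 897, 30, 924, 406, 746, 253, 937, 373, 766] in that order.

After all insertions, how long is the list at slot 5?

Insert 821: h=5, bucket 5 empty → new chain.
Insert 453: h=5, bucket 5 nonempty → append to chain.
Insert 221: h=5, bucket 5 nonempty → append to chain.
Insert 897: h=1, bucket 1 empty → new chain.
Insert 30: h=6, bucket 6 empty → new chain.
Insert 924: h=4, bucket 4 empty → new chain.
Insert 406: h=6, bucket 6 nonempty → append to chain.
Insert 746: h=2, bucket 2 empty → new chain.
Insert 253: h=5, bucket 5 nonempty → append to chain.
Insert 937: h=1, bucket 1 nonempty → append to chain.
Insert 373: h=5, bucket 5 nonempty → append to chain.
Insert 766: h=6, bucket 6 nonempty → append to chain.
Final buckets:
0: —
1: 897 -> 937
2: 746
3: —
4: 924
5: 821 -> 453 -> 221 -> 253 -> 373
6: 30 -> 406 -> 766
7: —

5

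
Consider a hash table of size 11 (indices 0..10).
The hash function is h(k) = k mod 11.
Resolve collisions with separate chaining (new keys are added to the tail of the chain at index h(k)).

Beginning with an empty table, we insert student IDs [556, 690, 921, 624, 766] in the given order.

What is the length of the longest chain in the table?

3

556 → bucket 6
690 → bucket 8
921 → bucket 8 (collision)
624 → bucket 8 (collision)
766 → bucket 7
Final buckets:
0: .
1: .
2: .
3: .
4: .
5: .
6: 556
7: 766
8: 690 -> 921 -> 624
9: .
10: .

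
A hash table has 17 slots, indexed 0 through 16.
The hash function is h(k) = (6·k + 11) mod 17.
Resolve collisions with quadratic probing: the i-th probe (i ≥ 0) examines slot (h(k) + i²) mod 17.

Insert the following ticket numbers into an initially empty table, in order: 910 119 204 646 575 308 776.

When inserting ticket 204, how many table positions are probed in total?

2

910 hashes to 14; slot 14 is free → place at 14.
119 hashes to 11; slot 11 is free → place at 11.
204 hashes to 11; 11 taken → place at 12.
646 hashes to 11; 11,12 taken → place at 15.
575 hashes to 10; slot 10 is free → place at 10.
308 hashes to 6; slot 6 is free → place at 6.
776 hashes to 9; slot 9 is free → place at 9.
Table: [., ., ., ., ., ., 308, ., ., 776, 575, 119, 204, ., 910, 646, .]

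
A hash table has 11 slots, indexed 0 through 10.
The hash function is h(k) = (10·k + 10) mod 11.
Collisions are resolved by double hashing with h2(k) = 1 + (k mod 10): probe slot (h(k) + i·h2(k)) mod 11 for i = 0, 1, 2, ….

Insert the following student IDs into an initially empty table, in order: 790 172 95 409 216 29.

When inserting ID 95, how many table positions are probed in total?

790 hashes to 1; slot 1 is free => place at 1.
172 hashes to 3; slot 3 is free => place at 3.
95 hashes to 3, h2=6; 3 taken => place at 9.
409 hashes to 8; slot 8 is free => place at 8.
216 hashes to 3, h2=7; 3 taken => place at 10.
29 hashes to 3, h2=10; 3 taken => place at 2.
Table: [-, 790, 29, 172, -, -, -, -, 409, 95, 216]

2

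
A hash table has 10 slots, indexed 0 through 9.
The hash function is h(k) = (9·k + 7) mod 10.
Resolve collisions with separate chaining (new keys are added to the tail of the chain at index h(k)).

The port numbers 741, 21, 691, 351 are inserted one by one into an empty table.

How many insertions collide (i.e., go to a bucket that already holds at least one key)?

Insert 741: h=6, bucket 6 empty -> new chain.
Insert 21: h=6, bucket 6 nonempty -> append to chain.
Insert 691: h=6, bucket 6 nonempty -> append to chain.
Insert 351: h=6, bucket 6 nonempty -> append to chain.
Final buckets:
0: -
1: -
2: -
3: -
4: -
5: -
6: 741 -> 21 -> 691 -> 351
7: -
8: -
9: -

3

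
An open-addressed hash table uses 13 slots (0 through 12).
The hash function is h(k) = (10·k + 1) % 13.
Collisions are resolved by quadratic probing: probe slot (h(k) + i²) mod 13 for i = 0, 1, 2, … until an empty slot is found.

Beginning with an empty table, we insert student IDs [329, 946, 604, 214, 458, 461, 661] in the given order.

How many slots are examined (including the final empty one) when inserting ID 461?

5

329 hashes to 2; slot 2 is free -> place at 2.
946 hashes to 10; slot 10 is free -> place at 10.
604 hashes to 9; slot 9 is free -> place at 9.
214 hashes to 9; 9,10 taken -> place at 0.
458 hashes to 5; slot 5 is free -> place at 5.
461 hashes to 9; 9,10,0,5 taken -> place at 12.
661 hashes to 7; slot 7 is free -> place at 7.
Table: [214, _, 329, _, _, 458, _, 661, _, 604, 946, _, 461]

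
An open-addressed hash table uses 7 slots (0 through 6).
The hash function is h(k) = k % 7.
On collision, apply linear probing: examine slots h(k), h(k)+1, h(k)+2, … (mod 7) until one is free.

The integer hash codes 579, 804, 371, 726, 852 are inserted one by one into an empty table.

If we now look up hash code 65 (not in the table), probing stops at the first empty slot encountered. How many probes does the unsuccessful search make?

579: h=5 => slot 5
804: h=6 => slot 6
371: h=0 => slot 0
726: h=5, probe 5,6,0,1 => slot 1
852: h=5, probe 5,6,0,1,2 => slot 2
Table: [371, 726, 852, ., ., 579, 804]
Lookup 65: h=2, probe 2,3 → slot 3 empty, not found.

2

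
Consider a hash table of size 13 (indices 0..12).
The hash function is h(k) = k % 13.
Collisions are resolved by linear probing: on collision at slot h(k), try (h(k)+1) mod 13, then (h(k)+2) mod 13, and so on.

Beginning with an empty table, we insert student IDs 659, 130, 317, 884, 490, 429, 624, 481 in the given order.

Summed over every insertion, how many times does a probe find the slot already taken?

11

659: h=9 → slot 9
130: h=0 → slot 0
317: h=5 → slot 5
884: h=0, probe 0,1 → slot 1
490: h=9, probe 9,10 → slot 10
429: h=0, probe 0,1,2 → slot 2
624: h=0, probe 0,1,2,3 → slot 3
481: h=0, probe 0,1,2,3,4 → slot 4
Table: [130, 884, 429, 624, 481, 317, ∅, ∅, ∅, 659, 490, ∅, ∅]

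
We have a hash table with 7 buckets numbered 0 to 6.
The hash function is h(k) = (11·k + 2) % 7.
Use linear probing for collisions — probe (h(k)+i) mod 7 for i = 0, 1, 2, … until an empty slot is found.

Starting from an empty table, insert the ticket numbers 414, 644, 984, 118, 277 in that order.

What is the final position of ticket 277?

0

414: h=6 -> slot 6
644: h=2 -> slot 2
984: h=4 -> slot 4
118: h=5 -> slot 5
277: h=4, probe 4,5,6,0 -> slot 0
Table: [277, -, 644, -, 984, 118, 414]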